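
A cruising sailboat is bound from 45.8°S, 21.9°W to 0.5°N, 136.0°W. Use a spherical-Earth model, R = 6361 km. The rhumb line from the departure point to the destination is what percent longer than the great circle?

4.2%

Great circle: σ = 1.8660 rad → d_gc = Rσ = 11869.5 km
Rhumb: Δφ = +0.8081, Δλ = -1.9914, Δψ = +0.9100, q = Δφ/Δψ = 0.8880 → d_rh = R√(Δφ²+q²Δλ²) = 12367.7 km
Excess = (12367.7 − 11869.5) / 11869.5 = 498.2 / 11869.5 = 4.20% ≈ 4.2%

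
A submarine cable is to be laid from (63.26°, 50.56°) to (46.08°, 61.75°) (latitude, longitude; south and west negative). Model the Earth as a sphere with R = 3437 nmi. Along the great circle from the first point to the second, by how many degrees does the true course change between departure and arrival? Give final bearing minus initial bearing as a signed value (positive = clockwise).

+9.2°

Initial bearing θ₁ = atan2(sin Δλ cos φ₂, cos φ₁ sin φ₂ − sin φ₁ cos φ₂ cos Δλ) = 154.61°
Final bearing θ₂ = (initial bearing from the destination back to the start) + 180° = 163.85°
Δθ = θ₂ − θ₁ = +9.2°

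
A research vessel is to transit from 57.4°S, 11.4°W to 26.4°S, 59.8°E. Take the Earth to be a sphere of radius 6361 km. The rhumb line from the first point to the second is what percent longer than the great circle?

Great circle: σ = 1.0121 rad → d_gc = Rσ = 6437.8 km
Rhumb: Δφ = +0.5411, Δλ = +1.2427, Δψ = +0.7516, q = Δφ/Δψ = 0.7199 → d_rh = R√(Δφ²+q²Δλ²) = 6650.3 km
Excess = (6650.3 − 6437.8) / 6437.8 = 212.5 / 6437.8 = 3.30% ≈ 3.3%

3.3%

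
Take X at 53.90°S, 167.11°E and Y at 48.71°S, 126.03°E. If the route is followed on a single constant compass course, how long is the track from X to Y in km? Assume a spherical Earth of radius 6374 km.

Δψ = ln[tan(π/4+φ₂/2)/tan(π/4+φ₁/2)] = +0.1451;  Δφ = +0.0906 rad,  Δλ = -0.7170 rad
q = Δφ/Δψ = 0.6243
d = R·√(Δφ² + q²Δλ²) = 6374·0.45668 = 2911 km

2911 km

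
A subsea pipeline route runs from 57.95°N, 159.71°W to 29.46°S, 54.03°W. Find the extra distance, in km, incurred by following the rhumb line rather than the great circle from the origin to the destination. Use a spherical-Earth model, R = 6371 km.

318 km

Great circle: cos σ = sin φ₁ sin φ₂ + cos φ₁ cos φ₂ cos Δλ,  σ = 2.1433 rad → d_gc = 13654.90 km
Rhumb line: Δψ = -1.7860, q = Δφ/Δψ = 0.8542, d_rh = R√(Δφ²+q²Δλ²) = 13972.44 km
Excess = 13972.44 − 13654.90 = 317.54 ≈ 318 km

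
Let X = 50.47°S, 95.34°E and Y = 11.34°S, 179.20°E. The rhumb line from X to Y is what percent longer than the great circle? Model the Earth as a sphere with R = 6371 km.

Great circle: σ = 1.3506 rad → d_gc = Rσ = 8604.8 km
Rhumb: Δφ = +0.6829, Δλ = +1.4636, Δψ = +0.8243, q = Δφ/Δψ = 0.8285 → d_rh = R√(Δφ²+q²Δλ²) = 8866.9 km
Excess = (8866.9 − 8604.8) / 8604.8 = 262.1 / 8604.8 = 3.046% ≈ 3.0%

3.0%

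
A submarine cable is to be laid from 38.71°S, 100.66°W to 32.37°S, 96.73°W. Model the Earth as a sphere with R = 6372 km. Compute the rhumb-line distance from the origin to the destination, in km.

Rhumb course C = atan2(Δλ, Δψ) with Δψ = ln[tan(π/4+φ₂/2)/tan(π/4+φ₁/2)] = +0.1361, Δλ = +0.0686 → C = 26.74°
d = R·|Δφ| / |cos C| = 6372·0.11065 / 0.89304 = 790 km

790 km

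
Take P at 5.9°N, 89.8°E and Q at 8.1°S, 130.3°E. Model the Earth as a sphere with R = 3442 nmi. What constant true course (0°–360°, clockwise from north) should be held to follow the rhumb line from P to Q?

109.1°

Δψ = ln[tan(π/4+φ₂/2)/tan(π/4+φ₁/2)] = -0.2450
Δλ = +0.7069 rad (taken the short way round)
course = atan2(Δλ, Δψ) = 109.12°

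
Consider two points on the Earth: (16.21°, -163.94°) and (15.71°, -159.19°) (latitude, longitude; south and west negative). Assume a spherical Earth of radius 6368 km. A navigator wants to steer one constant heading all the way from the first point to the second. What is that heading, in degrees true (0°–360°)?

96.2°

Meridional parts: M(φ₁)=+0.2868, M(φ₂)=+0.2777 → ΔM = -0.0091;  Δλ = +0.0829 rad
tan C = Δλ / ΔM = -9.1338 → C = 96.25°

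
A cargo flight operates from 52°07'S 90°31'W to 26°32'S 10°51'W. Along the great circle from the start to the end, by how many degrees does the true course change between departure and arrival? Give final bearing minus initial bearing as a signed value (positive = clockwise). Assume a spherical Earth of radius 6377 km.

-56.9°

Initial bearing θ₁ = atan2(sin Δλ cos φ₂, cos φ₁ sin φ₂ − sin φ₁ cos φ₂ cos Δλ) = 99.52°
Final bearing θ₂ = (initial bearing from the destination back to the start) + 180° = 42.60°
Δθ = θ₂ − θ₁ = -56.9°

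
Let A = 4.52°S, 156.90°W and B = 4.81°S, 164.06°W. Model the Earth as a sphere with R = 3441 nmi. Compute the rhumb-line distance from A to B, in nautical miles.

429 nmi

Δψ = ln[tan(π/4+φ₂/2)/tan(π/4+φ₁/2)] = -0.0051;  Δφ = -0.0051 rad,  Δλ = -0.1250 rad
q = Δφ/Δψ = 0.9967
d = R·√(Δφ² + q²Δλ²) = 3441·0.12465 = 429 nmi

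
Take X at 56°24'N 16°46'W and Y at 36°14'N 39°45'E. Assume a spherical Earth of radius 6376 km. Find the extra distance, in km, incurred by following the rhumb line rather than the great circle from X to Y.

108 km

Great circle: cos σ = sin φ₁ sin φ₂ + cos φ₁ cos φ₂ cos Δλ,  σ = 0.7398 rad → d_gc = 4717.2 km
Rhumb line: Δψ = -0.5183, q = Δφ/Δψ = 0.6791, d_rh = R√(Δφ²+q²Δλ²) = 4824.9 km
Excess = 4824.9 − 4717.2 = 107.7 ≈ 108 km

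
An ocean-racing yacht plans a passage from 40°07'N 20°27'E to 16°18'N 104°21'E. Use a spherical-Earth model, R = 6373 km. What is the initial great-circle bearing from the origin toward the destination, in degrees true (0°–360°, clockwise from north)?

N = sin Δλ·cos φ₂ = +0.9544;  D = cos φ₁ sin φ₂ − sin φ₁ cos φ₂ cos Δλ = +0.1489
initial course = atan2(N, D) = 81.13°

81.1°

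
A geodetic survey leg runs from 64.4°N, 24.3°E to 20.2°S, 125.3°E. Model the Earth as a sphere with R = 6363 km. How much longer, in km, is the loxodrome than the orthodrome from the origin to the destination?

468 km

Great circle: cos σ = sin φ₁ sin φ₂ + cos φ₁ cos φ₂ cos Δλ,  σ = 1.9701 rad → d_gc = 12535.74 km
Rhumb line: Δψ = -1.8420, q = Δφ/Δψ = 0.8016, d_rh = R√(Δφ²+q²Δλ²) = 13004.21 km
Excess = 13004.21 − 12535.74 = 468.47 ≈ 468 km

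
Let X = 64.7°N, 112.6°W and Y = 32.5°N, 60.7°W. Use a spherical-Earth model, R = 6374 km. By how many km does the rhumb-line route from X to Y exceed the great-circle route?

Great circle: cos σ = sin φ₁ sin φ₂ + cos φ₁ cos φ₂ cos Δλ,  σ = 0.7839 rad → d_gc = 4996.6 km
Rhumb line: Δψ = -0.8938, q = Δφ/Δψ = 0.6288, d_rh = R√(Δφ²+q²Δλ²) = 5100.2 km
Excess = 5100.2 − 4996.6 = 103.6 ≈ 104 km

104 km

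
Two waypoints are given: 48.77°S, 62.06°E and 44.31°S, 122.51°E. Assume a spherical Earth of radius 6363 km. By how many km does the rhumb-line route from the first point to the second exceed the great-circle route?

Great circle: cos σ = sin φ₁ sin φ₂ + cos φ₁ cos φ₂ cos Δλ,  σ = 0.7106 rad → d_gc = 4521.8 km
Rhumb line: Δψ = +0.1133, q = Δφ/Δψ = 0.6873, d_rh = R√(Δφ²+q²Δλ²) = 4640.5 km
Excess = 4640.5 − 4521.8 = 118.7 ≈ 119 km

119 km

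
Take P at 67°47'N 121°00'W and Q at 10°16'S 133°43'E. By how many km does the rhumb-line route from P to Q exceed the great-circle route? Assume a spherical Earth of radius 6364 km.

670 km

Great circle: cos σ = sin φ₁ sin φ₂ + cos φ₁ cos φ₂ cos Δλ,  σ = 1.8370 rad → d_gc = 11690.7 km
Rhumb line: Δψ = -1.8080, q = Δφ/Δψ = 0.7534, d_rh = R√(Δφ²+q²Δλ²) = 12360.5 km
Excess = 12360.5 − 11690.7 = 669.8 ≈ 670 km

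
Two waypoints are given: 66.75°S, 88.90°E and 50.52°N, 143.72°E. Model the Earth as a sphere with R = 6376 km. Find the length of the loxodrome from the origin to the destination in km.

Rhumb course C = atan2(Δλ, Δψ) with Δψ = ln[tan(π/4+φ₂/2)/tan(π/4+φ₁/2)] = +2.6061, Δλ = +0.9568 → C = 20.16°
d = R·|Δφ| / |cos C| = 6376·2.04675 / 0.93873 = 13902 km

13902 km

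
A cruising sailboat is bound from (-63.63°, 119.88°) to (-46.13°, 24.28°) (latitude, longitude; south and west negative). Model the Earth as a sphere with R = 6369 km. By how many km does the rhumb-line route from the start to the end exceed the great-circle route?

Great circle: cos σ = sin φ₁ sin φ₂ + cos φ₁ cos φ₂ cos Δλ,  σ = 0.9073 rad → d_gc = 5778.7 km
Rhumb line: Δψ = +0.5417, q = Δφ/Δψ = 0.5638, d_rh = R√(Δφ²+q²Δλ²) = 6299.5 km
Excess = 6299.5 − 5778.7 = 520.8 ≈ 521 km

521 km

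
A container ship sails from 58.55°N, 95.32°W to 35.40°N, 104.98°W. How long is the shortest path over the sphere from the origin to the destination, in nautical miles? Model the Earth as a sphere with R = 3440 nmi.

1442 nmi

cos σ = sin φ₁ sin φ₂ + cos φ₁ cos φ₂ cos Δλ
      = sin(58.55°)sin(35.40°) + cos(58.55°)cos(35.40°)cos(-9.66°) = 0.9134
σ = 24.014° → d = Rσ = 3440·0.41912 = 1442 nmi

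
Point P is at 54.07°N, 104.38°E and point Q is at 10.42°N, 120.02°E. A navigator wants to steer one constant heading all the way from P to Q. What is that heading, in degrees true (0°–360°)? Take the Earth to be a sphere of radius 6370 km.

163.9°

Δψ = ln[tan(π/4+φ₂/2)/tan(π/4+φ₁/2)] = -0.9434
Δλ = +0.2730 rad (taken the short way round)
course = atan2(Δλ, Δψ) = 163.86°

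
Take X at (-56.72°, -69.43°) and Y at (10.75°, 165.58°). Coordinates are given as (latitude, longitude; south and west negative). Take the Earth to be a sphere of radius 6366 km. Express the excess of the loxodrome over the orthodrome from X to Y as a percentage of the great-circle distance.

Great circle: σ = 2.0545 rad → d_gc = Rσ = 13079.0 km
Rhumb: Δφ = +1.1776, Δλ = -2.1815, Δψ = +1.3965, q = Δφ/Δψ = 0.8433 → d_rh = R√(Δφ²+q²Δλ²) = 13904.4 km
Excess = (13904.4 − 13079.0) / 13079.0 = 825.4 / 13079.0 = 6.31% ≈ 6.3%

6.3%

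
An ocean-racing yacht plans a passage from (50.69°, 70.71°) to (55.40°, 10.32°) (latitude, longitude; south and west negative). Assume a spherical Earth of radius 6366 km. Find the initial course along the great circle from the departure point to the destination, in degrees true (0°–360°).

301.7°

θ = atan2( sin Δλ·cos φ₂ ,  cos φ₁ sin φ₂ − sin φ₁ cos φ₂ cos Δλ )
  = atan2(-0.4937, +0.3044) = 301.66°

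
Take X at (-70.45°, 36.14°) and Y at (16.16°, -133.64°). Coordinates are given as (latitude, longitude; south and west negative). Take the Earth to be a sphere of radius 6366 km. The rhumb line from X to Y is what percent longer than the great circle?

Great circle: σ = 2.1878 rad → d_gc = Rσ = 13927.5 km
Rhumb: Δφ = +1.5116, Δλ = -2.9632, Δψ = +2.0445, q = Δφ/Δψ = 0.7394 → d_rh = R√(Δφ²+q²Δλ²) = 16944.9 km
Excess = (16944.9 − 13927.5) / 13927.5 = 3017.4 / 13927.5 = 21.67% ≈ 21.7%

21.7%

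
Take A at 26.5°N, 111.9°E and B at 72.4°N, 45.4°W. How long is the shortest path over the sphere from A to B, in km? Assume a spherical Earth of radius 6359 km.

Haversine: a = sin²(Δφ/2)+cos φ₁ cos φ₂ sin²(Δλ/2) = 0.41216;  σ = 2·atan2(√a,√(1−a))
σ = 79.882° → d = Rσ = 6359·1.39421 = 8866 km

8866 km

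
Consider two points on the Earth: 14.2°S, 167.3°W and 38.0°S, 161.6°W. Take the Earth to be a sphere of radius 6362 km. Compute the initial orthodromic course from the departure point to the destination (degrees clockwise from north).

169.0°

N = sin Δλ·cos φ₂ = +0.0783;  D = cos φ₁ sin φ₂ − sin φ₁ cos φ₂ cos Δλ = -0.4045
initial course = atan2(N, D) = 169.05°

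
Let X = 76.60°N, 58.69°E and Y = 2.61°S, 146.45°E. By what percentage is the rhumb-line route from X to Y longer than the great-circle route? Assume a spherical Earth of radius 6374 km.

5.1%

Great circle: σ = 1.6061 rad → d_gc = Rσ = 10237.0 km
Rhumb: Δφ = -1.3825, Δλ = +1.5317, Δψ = -2.1871, q = Δφ/Δψ = 0.6321 → d_rh = R√(Δφ²+q²Δλ²) = 10758.0 km
Excess = (10758.0 − 10237.0) / 10237.0 = 521.0 / 10237.0 = 5.09% ≈ 5.1%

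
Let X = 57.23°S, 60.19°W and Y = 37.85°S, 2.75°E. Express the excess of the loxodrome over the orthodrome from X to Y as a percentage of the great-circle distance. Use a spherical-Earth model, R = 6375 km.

Great circle: σ = 0.7808 rad → d_gc = Rσ = 4977.4 km
Rhumb: Δφ = +0.3382, Δλ = +1.0985, Δψ = +0.5094, q = Δφ/Δψ = 0.6640 → d_rh = R√(Δφ²+q²Δλ²) = 5125.7 km
Excess = (5125.7 − 4977.4) / 4977.4 = 148.3 / 4977.4 = 2.98% ≈ 3.0%

3.0%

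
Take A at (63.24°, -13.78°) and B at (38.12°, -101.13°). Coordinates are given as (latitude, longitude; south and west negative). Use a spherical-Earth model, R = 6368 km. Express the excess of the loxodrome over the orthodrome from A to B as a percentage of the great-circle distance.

Great circle: σ = 0.9672 rad → d_gc = Rσ = 6159.4 km
Rhumb: Δφ = -0.4384, Δλ = -1.5245, Δψ = -0.7154, q = Δφ/Δψ = 0.6128 → d_rh = R√(Δφ²+q²Δλ²) = 6572.1 km
Excess = (6572.1 − 6159.4) / 6159.4 = 412.7 / 6159.4 = 6.70% ≈ 6.7%

6.7%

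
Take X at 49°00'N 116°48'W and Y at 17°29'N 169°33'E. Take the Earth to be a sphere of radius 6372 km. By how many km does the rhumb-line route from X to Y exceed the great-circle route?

183 km

Great circle: cos σ = sin φ₁ sin φ₂ + cos φ₁ cos φ₂ cos Δλ,  σ = 1.1561 rad → d_gc = 7366.8 km
Rhumb line: Δψ = -0.6738, q = Δφ/Δψ = 0.8163, d_rh = R√(Δφ²+q²Δλ²) = 7549.5 km
Excess = 7549.5 − 7366.8 = 182.7 ≈ 183 km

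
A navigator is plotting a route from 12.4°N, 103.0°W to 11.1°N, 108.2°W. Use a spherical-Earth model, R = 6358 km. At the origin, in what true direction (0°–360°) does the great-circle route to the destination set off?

N = sin Δλ·cos φ₂ = -0.0889;  D = cos φ₁ sin φ₂ − sin φ₁ cos φ₂ cos Δλ = -0.0218
initial course = atan2(N, D) = 256.22°

256.2°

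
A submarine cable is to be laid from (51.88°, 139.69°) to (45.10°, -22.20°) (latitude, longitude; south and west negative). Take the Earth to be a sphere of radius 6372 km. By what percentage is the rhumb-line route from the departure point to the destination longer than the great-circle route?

31.2%

Great circle: σ = 1.4272 rad → d_gc = Rσ = 9094.1 km
Rhumb: Δφ = -0.1183, Δλ = -2.8255, Δψ = -0.1789, q = Δφ/Δψ = 0.6614 → d_rh = R√(Δφ²+q²Δλ²) = 11931.3 km
Excess = (11931.3 − 9094.1) / 9094.1 = 2837.2 / 9094.1 = 31.20% ≈ 31.2%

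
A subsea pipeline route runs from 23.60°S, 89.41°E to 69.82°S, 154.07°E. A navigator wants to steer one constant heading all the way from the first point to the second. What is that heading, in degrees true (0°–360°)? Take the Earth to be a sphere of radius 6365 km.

139.1°

Meridional parts: M(φ₁)=-0.4241, M(φ₂)=-1.7263 → ΔM = -1.3022;  Δλ = +1.1285 rad
tan C = Δλ / ΔM = -0.8666 → C = 139.09°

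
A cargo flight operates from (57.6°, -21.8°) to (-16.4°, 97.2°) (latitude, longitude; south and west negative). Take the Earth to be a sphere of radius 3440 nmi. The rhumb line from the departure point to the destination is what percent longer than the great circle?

Great circle: σ = 2.0801 rad → d_gc = Rσ = 7155.6 nmi
Rhumb: Δφ = -1.2915, Δλ = +2.0769, Δψ = -1.5263, q = Δφ/Δψ = 0.8462 → d_rh = R√(Δφ²+q²Δλ²) = 7502.8 nmi
Excess = (7502.8 − 7155.6) / 7155.6 = 347.2 / 7155.6 = 4.852% ≈ 4.9%

4.9%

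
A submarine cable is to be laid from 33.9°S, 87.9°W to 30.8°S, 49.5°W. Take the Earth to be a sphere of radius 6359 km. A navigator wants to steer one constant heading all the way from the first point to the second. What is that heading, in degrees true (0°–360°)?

84.5°

Meridional parts: M(φ₁)=-0.6296, M(φ₂)=-0.5655 → ΔM = +0.0641;  Δλ = +0.6702 rad
tan C = Δλ / ΔM = +10.4623 → C = 84.54°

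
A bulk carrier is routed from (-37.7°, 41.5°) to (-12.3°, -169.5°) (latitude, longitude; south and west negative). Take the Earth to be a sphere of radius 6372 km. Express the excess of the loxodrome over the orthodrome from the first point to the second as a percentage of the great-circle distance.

Great circle: σ = 2.1322 rad → d_gc = Rσ = 13586.3 km
Rhumb: Δφ = +0.4433, Δλ = +2.6005, Δψ = +0.4950, q = Δφ/Δψ = 0.8956 → d_rh = R√(Δφ²+q²Δλ²) = 15106.4 km
Excess = (15106.4 − 13586.3) / 13586.3 = 1520.1 / 13586.3 = 11.19% ≈ 11.2%

11.2%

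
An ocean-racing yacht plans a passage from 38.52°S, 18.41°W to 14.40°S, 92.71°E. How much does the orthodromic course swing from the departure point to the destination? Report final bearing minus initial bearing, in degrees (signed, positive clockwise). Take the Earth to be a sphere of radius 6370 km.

-67.2°

At departure: θ₁ = atan2(sin Δλ cos φ₂, cos φ₁ sin φ₂ − sin φ₁ cos φ₂ cos Δλ) = 114.51°
At arrival: θ₂ = atan2(sin Δλ cos φ₁, −cos φ₂ sin φ₁ + sin φ₂ cos φ₁ cos Δλ) = 47.31°
Δθ = θ₂ − θ₁ = -67.2°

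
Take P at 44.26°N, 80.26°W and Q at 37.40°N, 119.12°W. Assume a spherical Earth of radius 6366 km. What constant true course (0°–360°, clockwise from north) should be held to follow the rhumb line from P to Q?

256.8°

Meridional parts: M(φ₁)=+0.8632, M(φ₂)=+0.7048 → ΔM = -0.1585;  Δλ = -0.6782 rad
tan C = Δλ / ΔM = +4.2798 → C = 256.85°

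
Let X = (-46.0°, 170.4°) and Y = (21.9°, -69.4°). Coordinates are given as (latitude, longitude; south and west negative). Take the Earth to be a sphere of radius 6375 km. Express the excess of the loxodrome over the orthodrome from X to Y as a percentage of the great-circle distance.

Great circle: σ = 2.2050 rad → d_gc = Rσ = 14056.7 km
Rhumb: Δφ = +1.1851, Δλ = +2.0979, Δψ = +1.2982, q = Δφ/Δψ = 0.9129 → d_rh = R√(Δφ²+q²Δλ²) = 14357.4 km
Excess = (14357.4 − 14056.7) / 14056.7 = 300.7 / 14056.7 = 2.14% ≈ 2.1%

2.1%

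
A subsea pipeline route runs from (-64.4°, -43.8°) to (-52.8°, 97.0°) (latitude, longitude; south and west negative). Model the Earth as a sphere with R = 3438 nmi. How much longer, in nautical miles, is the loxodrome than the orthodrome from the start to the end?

872 nmi

Great circle: cos σ = sin φ₁ sin φ₂ + cos φ₁ cos φ₂ cos Δλ,  σ = 1.0287 rad → d_gc = 3536.8 nmi
Rhumb line: Δψ = +0.3929, q = Δφ/Δψ = 0.5153, d_rh = R√(Δφ²+q²Δλ²) = 4408.8 nmi
Excess = 4408.8 − 3536.8 = 872.0 ≈ 872 nmi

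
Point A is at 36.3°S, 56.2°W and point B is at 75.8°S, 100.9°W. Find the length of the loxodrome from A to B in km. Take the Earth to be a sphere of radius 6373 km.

Δψ = ln[tan(π/4+φ₂/2)/tan(π/4+φ₁/2)] = -1.4022;  Δφ = -0.6894 rad,  Δλ = -0.7802 rad
q = Δφ/Δψ = 0.4916
d = R·√(Δφ² + q²Δλ²) = 6373·0.78892 = 5028 km

5028 km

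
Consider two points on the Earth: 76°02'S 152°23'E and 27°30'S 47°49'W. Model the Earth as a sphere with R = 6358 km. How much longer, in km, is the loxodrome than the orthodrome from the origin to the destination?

Great circle: cos σ = sin φ₁ sin φ₂ + cos φ₁ cos φ₂ cos Δλ,  σ = 1.3210 rad → d_gc = 8399.1 km
Rhumb line: Δψ = +1.6002, q = Δφ/Δψ = 0.5294, d_rh = R√(Δφ²+q²Δλ²) = 10822.1 km
Excess = 10822.1 − 8399.1 = 2423.0 ≈ 2423 km

2423 km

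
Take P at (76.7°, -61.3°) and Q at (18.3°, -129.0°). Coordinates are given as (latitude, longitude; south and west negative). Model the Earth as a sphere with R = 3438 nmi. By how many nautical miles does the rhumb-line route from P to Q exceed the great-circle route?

146 nmi

Great circle: cos σ = sin φ₁ sin φ₂ + cos φ₁ cos φ₂ cos Δλ,  σ = 1.1718 rad → d_gc = 4028.8 nmi
Rhumb line: Δψ = -1.8241, q = Δφ/Δψ = 0.5588, d_rh = R√(Δφ²+q²Δλ²) = 4175.2 nmi
Excess = 4175.2 − 4028.8 = 146.4 ≈ 146 nmi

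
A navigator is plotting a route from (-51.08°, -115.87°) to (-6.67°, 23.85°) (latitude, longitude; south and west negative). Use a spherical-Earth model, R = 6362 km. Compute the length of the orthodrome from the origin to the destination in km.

12512 km

Haversine: a = sin²(Δφ/2)+cos φ₁ cos φ₂ sin²(Δλ/2) = 0.69283;  σ = 2·atan2(√a,√(1−a))
σ = 112.685° → d = Rσ = 6362·1.96672 = 12512 km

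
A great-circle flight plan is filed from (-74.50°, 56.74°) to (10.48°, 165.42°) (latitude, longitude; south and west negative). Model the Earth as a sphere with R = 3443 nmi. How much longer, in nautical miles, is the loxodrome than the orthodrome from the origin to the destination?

459 nmi

Great circle: cos σ = sin φ₁ sin φ₂ + cos φ₁ cos φ₂ cos Δλ,  σ = 1.8332 rad → d_gc = 6311.8 nmi
Rhumb line: Δψ = +2.1783, q = Δφ/Δψ = 0.6809, d_rh = R√(Δφ²+q²Δλ²) = 6771.2 nmi
Excess = 6771.2 − 6311.8 = 459.4 ≈ 459 nmi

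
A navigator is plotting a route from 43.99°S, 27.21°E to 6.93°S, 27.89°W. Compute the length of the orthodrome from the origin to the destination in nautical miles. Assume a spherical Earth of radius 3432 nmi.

3624 nmi

Haversine: a = sin²(Δφ/2)+cos φ₁ cos φ₂ sin²(Δλ/2) = 0.25379;  σ = 2·atan2(√a,√(1−a))
σ = 60.500° → d = Rσ = 3432·1.05592 = 3624 nmi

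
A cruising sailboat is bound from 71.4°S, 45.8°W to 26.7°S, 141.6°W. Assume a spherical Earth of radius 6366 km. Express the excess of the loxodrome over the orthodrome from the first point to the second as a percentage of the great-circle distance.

Great circle: σ = 1.1625 rad → d_gc = Rσ = 7400.4 km
Rhumb: Δφ = +0.7802, Δλ = -1.6720, Δψ = +1.3255, q = Δφ/Δψ = 0.5886 → d_rh = R√(Δφ²+q²Δλ²) = 7994.6 km
Excess = (7994.6 − 7400.4) / 7400.4 = 594.2 / 7400.4 = 8.03% ≈ 8.0%

8.0%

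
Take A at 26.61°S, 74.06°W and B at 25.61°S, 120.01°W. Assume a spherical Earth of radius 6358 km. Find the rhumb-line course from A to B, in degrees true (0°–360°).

Meridional parts: M(φ₁)=-0.4821, M(φ₂)=-0.4627 → ΔM = +0.0194;  Δλ = -0.8020 rad
tan C = Δλ / ΔM = -41.2601 → C = 271.39°

271.4°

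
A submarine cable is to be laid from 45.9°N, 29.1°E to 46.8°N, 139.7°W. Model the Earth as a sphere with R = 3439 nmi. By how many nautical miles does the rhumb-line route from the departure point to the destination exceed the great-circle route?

Great circle: cos σ = sin φ₁ sin φ₂ + cos φ₁ cos φ₂ cos Δλ,  σ = 1.5146 rad → d_gc = 5208.7 nmi
Rhumb line: Δψ = +0.0228, q = Δφ/Δψ = 0.6902, d_rh = R√(Δφ²+q²Δλ²) = 6993.4 nmi
Excess = 6993.4 − 5208.7 = 1784.7 ≈ 1785 nmi

1785 nmi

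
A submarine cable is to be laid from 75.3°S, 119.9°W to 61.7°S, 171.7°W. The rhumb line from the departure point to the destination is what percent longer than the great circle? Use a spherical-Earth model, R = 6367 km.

Great circle: σ = 0.3870 rad → d_gc = Rσ = 2463.9 km
Rhumb: Δφ = +0.2374, Δλ = -0.9041, Δψ = +0.6701, q = Δφ/Δψ = 0.3542 → d_rh = R√(Δφ²+q²Δλ²) = 2537.9 km
Excess = (2537.9 − 2463.9) / 2463.9 = 74.0 / 2463.9 = 3.00% ≈ 3.0%

3.0%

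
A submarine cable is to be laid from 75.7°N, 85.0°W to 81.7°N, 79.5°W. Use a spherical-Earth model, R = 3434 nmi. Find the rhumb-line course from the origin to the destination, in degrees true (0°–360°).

9.9°

Meridional parts: M(φ₁)=+2.0759, M(φ₂)=+2.6234 → ΔM = +0.5475;  Δλ = +0.0960 rad
tan C = Δλ / ΔM = +0.1753 → C = 9.95°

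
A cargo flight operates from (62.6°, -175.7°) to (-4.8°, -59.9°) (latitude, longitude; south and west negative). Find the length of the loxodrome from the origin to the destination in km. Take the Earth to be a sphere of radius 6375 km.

12608 km

Rhumb course C = atan2(Δλ, Δψ) with Δψ = ln[tan(π/4+φ₂/2)/tan(π/4+φ₁/2)] = -1.4954, Δλ = +2.0211 → C = 126.50°
d = R·|Δφ| / |cos C| = 6375·1.17635 / 0.59479 = 12608 km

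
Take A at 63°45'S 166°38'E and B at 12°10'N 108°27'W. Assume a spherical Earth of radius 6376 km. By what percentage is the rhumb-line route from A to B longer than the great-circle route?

Great circle: σ = 1.7221 rad → d_gc = Rσ = 10980.0 km
Rhumb: Δφ = +1.3250, Δλ = +1.4821, Δψ = +1.6700, q = Δφ/Δψ = 0.7934 → d_rh = R√(Δφ²+q²Δλ²) = 11295.4 km
Excess = (11295.4 − 10980.0) / 10980.0 = 315.4 / 10980.0 = 2.87% ≈ 2.9%

2.9%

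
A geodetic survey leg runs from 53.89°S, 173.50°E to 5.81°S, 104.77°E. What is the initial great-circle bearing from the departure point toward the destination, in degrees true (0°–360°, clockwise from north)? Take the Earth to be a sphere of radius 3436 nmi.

284.0°

N = sin Δλ·cos φ₂ = -0.9271;  D = cos φ₁ sin φ₂ − sin φ₁ cos φ₂ cos Δλ = +0.2319
initial course = atan2(N, D) = 284.04°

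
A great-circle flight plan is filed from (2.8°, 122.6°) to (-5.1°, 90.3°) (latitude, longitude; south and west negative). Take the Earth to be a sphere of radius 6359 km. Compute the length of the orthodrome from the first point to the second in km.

cos σ = sin φ₁ sin φ₂ + cos φ₁ cos φ₂ cos Δλ
      = sin(2.80°)sin(-5.10°) + cos(2.80°)cos(-5.10°)cos(-32.30°) = 0.8366
σ = 33.221° → d = Rσ = 6359·0.57981 = 3687 km

3687 km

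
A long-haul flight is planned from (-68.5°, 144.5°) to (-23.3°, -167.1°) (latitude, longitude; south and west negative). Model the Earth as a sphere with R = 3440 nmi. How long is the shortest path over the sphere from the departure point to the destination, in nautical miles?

3226 nmi

cos σ = sin φ₁ sin φ₂ + cos φ₁ cos φ₂ cos Δλ
      = sin(-68.50°)sin(-23.30°) + cos(-68.50°)cos(-23.30°)cos(48.40°) = 0.5915
σ = 53.736° → d = Rσ = 3440·0.93787 = 3226 nmi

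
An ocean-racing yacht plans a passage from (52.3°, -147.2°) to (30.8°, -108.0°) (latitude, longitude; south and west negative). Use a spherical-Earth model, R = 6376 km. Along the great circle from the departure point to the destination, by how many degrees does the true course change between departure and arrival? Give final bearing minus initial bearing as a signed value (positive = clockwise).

At departure: θ₁ = atan2(sin Δλ cos φ₂, cos φ₁ sin φ₂ − sin φ₁ cos φ₂ cos Δλ) = 111.47°
At arrival: θ₂ = atan2(sin Δλ cos φ₁, −cos φ₂ sin φ₁ + sin φ₂ cos φ₁ cos Δλ) = 138.51°
Δθ = θ₂ − θ₁ = +27.0°

+27.0°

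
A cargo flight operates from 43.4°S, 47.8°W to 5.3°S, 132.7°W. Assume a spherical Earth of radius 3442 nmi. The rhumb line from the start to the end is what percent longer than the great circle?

2.1%

Great circle: σ = 1.4427 rad → d_gc = Rσ = 4965.7 nmi
Rhumb: Δφ = +0.6650, Δλ = -1.4818, Δψ = +0.7498, q = Δφ/Δψ = 0.8869 → d_rh = R√(Δφ²+q²Δλ²) = 5069.5 nmi
Excess = (5069.5 − 4965.7) / 4965.7 = 103.8 / 4965.7 = 2.09% ≈ 2.1%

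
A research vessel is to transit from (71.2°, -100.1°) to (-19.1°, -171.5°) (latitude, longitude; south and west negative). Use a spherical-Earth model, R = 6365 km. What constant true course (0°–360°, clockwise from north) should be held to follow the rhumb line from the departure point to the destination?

Meridional parts: M(φ₁)=+1.7985, M(φ₂)=-0.3397 → ΔM = -2.1382;  Δλ = -1.2462 rad
tan C = Δλ / ΔM = +0.5828 → C = 210.23°

210.2°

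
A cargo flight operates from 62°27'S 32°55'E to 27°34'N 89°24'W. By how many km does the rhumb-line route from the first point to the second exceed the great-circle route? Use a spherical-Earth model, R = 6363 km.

Great circle: cos σ = sin φ₁ sin φ₂ + cos φ₁ cos φ₂ cos Δλ,  σ = 2.2517 rad → d_gc = 14327.6 km
Rhumb line: Δψ = +1.9067, q = Δφ/Δψ = 0.8240, d_rh = R√(Δφ²+q²Δλ²) = 15007.3 km
Excess = 15007.3 − 14327.6 = 679.7 ≈ 680 km

680 km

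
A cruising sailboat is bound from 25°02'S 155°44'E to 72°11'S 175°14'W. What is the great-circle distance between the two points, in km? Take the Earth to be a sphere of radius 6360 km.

5530 km

Haversine: a = sin²(Δφ/2)+cos φ₁ cos φ₂ sin²(Δλ/2) = 0.17738;  σ = 2·atan2(√a,√(1−a))
σ = 49.816° → d = Rσ = 6360·0.86945 = 5530 km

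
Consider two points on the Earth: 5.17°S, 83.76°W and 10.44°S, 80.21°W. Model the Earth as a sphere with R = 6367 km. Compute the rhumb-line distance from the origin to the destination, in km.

704 km

Rhumb course C = atan2(Δλ, Δψ) with Δψ = ln[tan(π/4+φ₂/2)/tan(π/4+φ₁/2)] = -0.0929, Δλ = +0.0620 → C = 146.29°
d = R·|Δφ| / |cos C| = 6367·0.09198 / 0.83187 = 704 km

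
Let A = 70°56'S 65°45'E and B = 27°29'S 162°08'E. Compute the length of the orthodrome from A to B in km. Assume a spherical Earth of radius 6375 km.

cos σ = sin φ₁ sin φ₂ + cos φ₁ cos φ₂ cos Δλ
      = sin(-70.93°)sin(-27.48°) + cos(-70.93°)cos(-27.48°)cos(96.38°) = 0.4040
σ = 66.174° → d = Rσ = 6375·1.15496 = 7363 km

7363 km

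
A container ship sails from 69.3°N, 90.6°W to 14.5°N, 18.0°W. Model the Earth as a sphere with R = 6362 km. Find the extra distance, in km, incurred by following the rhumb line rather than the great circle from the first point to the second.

285 km

Great circle: cos σ = sin φ₁ sin φ₂ + cos φ₁ cos φ₂ cos Δλ,  σ = 1.2275 rad → d_gc = 7809.6 km
Rhumb line: Δψ = -1.4445, q = Δφ/Δψ = 0.6621, d_rh = R√(Δφ²+q²Δλ²) = 8094.3 km
Excess = 8094.3 − 7809.6 = 284.7 ≈ 285 km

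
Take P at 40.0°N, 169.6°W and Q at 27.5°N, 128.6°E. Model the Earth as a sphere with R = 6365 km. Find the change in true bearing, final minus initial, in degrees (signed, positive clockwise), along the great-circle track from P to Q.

At departure: θ₁ = atan2(sin Δλ cos φ₂, cos φ₁ sin φ₂ − sin φ₁ cos φ₂ cos Δλ) = 276.15°
At arrival: θ₂ = atan2(sin Δλ cos φ₁, −cos φ₂ sin φ₁ + sin φ₂ cos φ₁ cos Δλ) = 239.17°
Δθ = θ₂ − θ₁ = -37.0°

-37.0°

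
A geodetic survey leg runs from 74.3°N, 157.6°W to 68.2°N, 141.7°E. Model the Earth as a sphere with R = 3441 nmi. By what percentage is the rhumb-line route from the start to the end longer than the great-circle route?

Great circle: σ = 0.3392 rad → d_gc = Rσ = 1167.1 nmi
Rhumb: Δφ = -0.1065, Δλ = -1.0594, Δψ = -0.3341, q = Δφ/Δψ = 0.3186 → d_rh = R√(Δφ²+q²Δλ²) = 1218.0 nmi
Excess = (1218.0 − 1167.1) / 1167.1 = 50.9 / 1167.1 = 4.36% ≈ 4.4%

4.4%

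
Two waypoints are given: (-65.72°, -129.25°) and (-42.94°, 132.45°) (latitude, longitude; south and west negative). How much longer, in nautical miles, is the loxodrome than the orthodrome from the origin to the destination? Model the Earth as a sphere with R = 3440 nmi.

Great circle: cos σ = sin φ₁ sin φ₂ + cos φ₁ cos φ₂ cos Δλ,  σ = 0.9551 rad → d_gc = 3285.6 nmi
Rhumb line: Δψ = +0.7052, q = Δφ/Δψ = 0.5638, d_rh = R√(Δφ²+q²Δλ²) = 3597.6 nmi
Excess = 3597.6 − 3285.6 = 312.0 ≈ 312 nmi

312 nmi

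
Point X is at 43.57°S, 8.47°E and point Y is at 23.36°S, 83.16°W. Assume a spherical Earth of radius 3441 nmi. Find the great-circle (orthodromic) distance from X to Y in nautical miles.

4520 nmi

Haversine: a = sin²(Δφ/2)+cos φ₁ cos φ₂ sin²(Δλ/2) = 0.37282;  σ = 2·atan2(√a,√(1−a))
σ = 75.264° → d = Rσ = 3441·1.31360 = 4520 nmi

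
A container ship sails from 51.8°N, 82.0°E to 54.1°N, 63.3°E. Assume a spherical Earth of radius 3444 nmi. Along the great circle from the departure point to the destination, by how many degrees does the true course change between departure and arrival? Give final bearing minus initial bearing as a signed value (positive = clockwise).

Initial bearing θ₁ = atan2(sin Δλ cos φ₂, cos φ₁ sin φ₂ − sin φ₁ cos φ₂ cos Δλ) = 288.92°
Final bearing θ₂ = (initial bearing from the destination back to the start) + 180° = 273.95°
Δθ = θ₂ − θ₁ = -15.0°

-15.0°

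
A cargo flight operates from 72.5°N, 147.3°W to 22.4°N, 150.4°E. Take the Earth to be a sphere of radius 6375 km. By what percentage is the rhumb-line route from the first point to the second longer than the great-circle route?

3.0%

Great circle: σ = 1.0556 rad → d_gc = Rσ = 6729.7 km
Rhumb: Δφ = -0.8744, Δλ = -1.0873, Δψ = -1.4700, q = Δφ/Δψ = 0.5948 → d_rh = R√(Δφ²+q²Δλ²) = 6933.5 km
Excess = (6933.5 − 6729.7) / 6729.7 = 203.8 / 6729.7 = 3.03% ≈ 3.0%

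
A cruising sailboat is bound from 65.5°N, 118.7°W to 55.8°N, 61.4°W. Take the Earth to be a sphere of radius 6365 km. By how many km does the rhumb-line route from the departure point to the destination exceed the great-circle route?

Great circle: cos σ = sin φ₁ sin φ₂ + cos φ₁ cos φ₂ cos Δλ,  σ = 0.4980 rad → d_gc = 3169.8 km
Rhumb line: Δψ = -0.3485, q = Δφ/Δψ = 0.4858, d_rh = R√(Δφ²+q²Δλ²) = 3274.9 km
Excess = 3274.9 − 3169.8 = 105.1 ≈ 105 km

105 km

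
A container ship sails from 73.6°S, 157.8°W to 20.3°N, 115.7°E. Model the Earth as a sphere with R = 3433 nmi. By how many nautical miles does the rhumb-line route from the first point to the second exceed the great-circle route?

232 nmi

Great circle: cos σ = sin φ₁ sin φ₂ + cos φ₁ cos φ₂ cos Δλ,  σ = 1.8930 rad → d_gc = 6498.7 nmi
Rhumb line: Δψ = +2.2992, q = Δφ/Δψ = 0.7128, d_rh = R√(Δφ²+q²Δλ²) = 6730.7 nmi
Excess = 6730.7 − 6498.7 = 232.0 ≈ 232 nmi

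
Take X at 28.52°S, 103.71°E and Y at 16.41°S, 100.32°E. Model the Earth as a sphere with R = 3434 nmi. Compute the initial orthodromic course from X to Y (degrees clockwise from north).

344.8°

θ = atan2( sin Δλ·cos φ₂ ,  cos φ₁ sin φ₂ − sin φ₁ cos φ₂ cos Δλ )
  = atan2(-0.0567, +0.2090) = 344.81°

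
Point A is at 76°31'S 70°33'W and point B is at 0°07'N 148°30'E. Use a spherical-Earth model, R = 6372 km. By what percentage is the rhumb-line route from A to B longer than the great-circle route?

Great circle: σ = 1.7549 rad → d_gc = Rσ = 11182.1 km
Rhumb: Δφ = +1.3375, Δλ = -2.4600, Δψ = +2.1373, q = Δφ/Δψ = 0.6258 → d_rh = R√(Δφ²+q²Δλ²) = 12994.6 km
Excess = (12994.6 − 11182.1) / 11182.1 = 1812.5 / 11182.1 = 16.21% ≈ 16.2%

16.2%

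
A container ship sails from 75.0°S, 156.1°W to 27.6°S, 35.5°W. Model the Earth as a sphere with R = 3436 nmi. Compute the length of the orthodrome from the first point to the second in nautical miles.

4239 nmi

Haversine: a = sin²(Δφ/2)+cos φ₁ cos φ₂ sin²(Δλ/2) = 0.33462;  σ = 2·atan2(√a,√(1−a))
σ = 70.686° → d = Rσ = 3436·1.23370 = 4239 nmi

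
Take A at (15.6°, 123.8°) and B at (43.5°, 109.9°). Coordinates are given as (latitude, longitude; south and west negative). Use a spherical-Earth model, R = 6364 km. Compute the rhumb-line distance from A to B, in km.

Rhumb course C = atan2(Δλ, Δψ) with Δψ = ln[tan(π/4+φ₂/2)/tan(π/4+φ₁/2)] = +0.5691, Δλ = -0.2426 → C = 336.91°
d = R·|Δφ| / |cos C| = 6364·0.48695 / 0.91991 = 3369 km

3369 km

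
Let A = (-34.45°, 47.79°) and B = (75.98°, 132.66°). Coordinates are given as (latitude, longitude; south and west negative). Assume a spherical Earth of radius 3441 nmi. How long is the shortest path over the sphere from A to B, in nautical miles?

7331 nmi

cos σ = sin φ₁ sin φ₂ + cos φ₁ cos φ₂ cos Δλ
      = sin(-34.45°)sin(75.98°) + cos(-34.45°)cos(75.98°)cos(84.87°) = -0.5310
σ = 122.071° → d = Rσ = 3441·2.13054 = 7331 nmi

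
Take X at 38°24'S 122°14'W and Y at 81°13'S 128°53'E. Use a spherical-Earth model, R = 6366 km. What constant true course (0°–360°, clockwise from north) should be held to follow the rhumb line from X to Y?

225.9°

Meridional parts: M(φ₁)=-0.7269, M(φ₂)=-2.5666 → ΔM = -1.8397;  Δλ = -1.9004 rad
tan C = Δλ / ΔM = +1.0330 → C = 225.93°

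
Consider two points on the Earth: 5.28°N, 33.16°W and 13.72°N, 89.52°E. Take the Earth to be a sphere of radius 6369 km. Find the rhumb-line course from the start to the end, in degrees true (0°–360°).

86.0°

Meridional parts: M(φ₁)=+0.0923, M(φ₂)=+0.2418 → ΔM = +0.1495;  Δλ = +2.1412 rad
tan C = Δλ / ΔM = +14.3225 → C = 86.01°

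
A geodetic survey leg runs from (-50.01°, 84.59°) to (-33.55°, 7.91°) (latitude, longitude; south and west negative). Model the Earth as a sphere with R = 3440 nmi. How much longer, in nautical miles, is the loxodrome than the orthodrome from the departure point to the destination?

Great circle: cos σ = sin φ₁ sin φ₂ + cos φ₁ cos φ₂ cos Δλ,  σ = 0.9922 rad → d_gc = 3413.28 nmi
Rhumb line: Δψ = +0.3887, q = Δφ/Δψ = 0.7390, d_rh = R√(Δφ²+q²Δλ²) = 3542.82 nmi
Excess = 3542.82 − 3413.28 = 129.54 ≈ 130 nmi

130 nmi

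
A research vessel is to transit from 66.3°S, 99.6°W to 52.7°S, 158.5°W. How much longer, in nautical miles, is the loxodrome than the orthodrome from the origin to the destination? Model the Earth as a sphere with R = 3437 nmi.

Great circle: cos σ = sin φ₁ sin φ₂ + cos φ₁ cos φ₂ cos Δλ,  σ = 0.5468 rad → d_gc = 1879.3 nmi
Rhumb line: Δψ = +0.4753, q = Δφ/Δψ = 0.4994, d_rh = R√(Δφ²+q²Δλ²) = 1943.9 nmi
Excess = 1943.9 − 1879.3 = 64.6 ≈ 65 nmi

65 nmi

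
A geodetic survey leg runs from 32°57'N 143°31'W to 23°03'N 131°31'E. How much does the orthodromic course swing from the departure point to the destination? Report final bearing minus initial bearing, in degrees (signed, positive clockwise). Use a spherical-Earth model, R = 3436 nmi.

At departure: θ₁ = atan2(sin Δλ cos φ₂, cos φ₁ sin φ₂ − sin φ₁ cos φ₂ cos Δλ) = 287.25°
At arrival: θ₂ = atan2(sin Δλ cos φ₁, −cos φ₂ sin φ₁ + sin φ₂ cos φ₁ cos Δλ) = 240.57°
Δθ = θ₂ − θ₁ = -46.7°

-46.7°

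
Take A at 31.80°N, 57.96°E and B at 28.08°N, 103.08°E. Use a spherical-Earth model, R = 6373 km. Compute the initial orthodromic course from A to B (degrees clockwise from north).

N = sin Δλ·cos φ₂ = +0.6252;  D = cos φ₁ sin φ₂ − sin φ₁ cos φ₂ cos Δλ = +0.0720
initial course = atan2(N, D) = 83.43°

83.4°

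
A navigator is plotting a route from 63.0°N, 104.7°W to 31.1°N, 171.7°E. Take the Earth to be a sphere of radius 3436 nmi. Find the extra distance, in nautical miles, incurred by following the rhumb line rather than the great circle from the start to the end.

Great circle: cos σ = sin φ₁ sin φ₂ + cos φ₁ cos φ₂ cos Δλ,  σ = 1.0431 rad → d_gc = 3584.0 nmi
Rhumb line: Δψ = -0.8552, q = Δφ/Δψ = 0.6510, d_rh = R√(Δφ²+q²Δλ²) = 3783.3 nmi
Excess = 3783.3 − 3584.0 = 199.3 ≈ 199 nmi

199 nmi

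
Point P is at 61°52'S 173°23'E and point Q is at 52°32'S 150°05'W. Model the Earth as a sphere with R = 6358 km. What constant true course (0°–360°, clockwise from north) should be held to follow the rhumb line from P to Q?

64.6°

Meridional parts: M(φ₁)=-1.3840, M(φ₂)=-1.0814 → ΔM = +0.3027;  Δλ = +0.6376 rad
tan C = Δλ / ΔM = +2.1067 → C = 64.61°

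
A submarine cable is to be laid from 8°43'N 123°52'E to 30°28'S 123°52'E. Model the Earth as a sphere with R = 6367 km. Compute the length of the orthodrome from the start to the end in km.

4354 km

cos σ = sin φ₁ sin φ₂ + cos φ₁ cos φ₂ cos Δλ
      = sin(8.72°)sin(-30.47°) + cos(8.72°)cos(-30.47°)cos(0.00°) = 0.7751
σ = 39.183° → d = Rσ = 6367·0.68388 = 4354 km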